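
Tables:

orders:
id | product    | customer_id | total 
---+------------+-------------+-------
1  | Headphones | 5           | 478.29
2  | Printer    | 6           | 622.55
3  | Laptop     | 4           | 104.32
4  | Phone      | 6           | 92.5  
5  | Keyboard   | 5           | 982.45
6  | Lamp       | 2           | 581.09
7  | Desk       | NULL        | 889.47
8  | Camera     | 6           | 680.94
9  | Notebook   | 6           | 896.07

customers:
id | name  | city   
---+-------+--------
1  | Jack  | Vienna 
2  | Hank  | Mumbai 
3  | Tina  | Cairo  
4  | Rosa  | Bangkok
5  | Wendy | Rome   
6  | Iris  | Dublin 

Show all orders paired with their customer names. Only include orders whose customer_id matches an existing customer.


INNER JOIN keeps only orders rows whose customer_id matches an id in customers. Walk through each order:
  - order 1 (Headphones): customer_id=5 -> matches Wendy
  - order 2 (Printer): customer_id=6 -> matches Iris
  - order 3 (Laptop): customer_id=4 -> matches Rosa
  - order 4 (Phone): customer_id=6 -> matches Iris
  - order 5 (Keyboard): customer_id=5 -> matches Wendy
  - order 6 (Lamp): customer_id=2 -> matches Hank
  - order 7 (Desk): customer_id=NULL, no match -> dropped
  - order 8 (Camera): customer_id=6 -> matches Iris
  - order 9 (Notebook): customer_id=6 -> matches Iris
So 1 of 9 rows is dropped.

SQL:
SELECT a.product, b.name AS customer
FROM orders a
INNER JOIN customers b ON a.customer_id = b.id

Result:
product    | customer
-----------+---------
Headphones | Wendy   
Printer    | Iris    
Laptop     | Rosa    
Phone      | Iris    
Keyboard   | Wendy   
Lamp       | Hank    
Camera     | Iris    
Notebook   | Iris    


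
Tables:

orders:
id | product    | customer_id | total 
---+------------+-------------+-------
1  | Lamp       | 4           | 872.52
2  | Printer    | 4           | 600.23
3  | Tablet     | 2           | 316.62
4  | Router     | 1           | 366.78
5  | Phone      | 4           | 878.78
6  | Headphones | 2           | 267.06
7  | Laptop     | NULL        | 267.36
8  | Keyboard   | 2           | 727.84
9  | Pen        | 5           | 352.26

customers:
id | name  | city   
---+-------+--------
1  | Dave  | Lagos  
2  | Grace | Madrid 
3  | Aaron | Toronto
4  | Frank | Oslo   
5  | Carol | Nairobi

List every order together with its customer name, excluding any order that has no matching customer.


INNER JOIN keeps only orders rows whose customer_id matches an id in customers. Walk through each order:
  - order 1 (Lamp): customer_id=4 -> matches Frank
  - order 2 (Printer): customer_id=4 -> matches Frank
  - order 3 (Tablet): customer_id=2 -> matches Grace
  - order 4 (Router): customer_id=1 -> matches Dave
  - order 5 (Phone): customer_id=4 -> matches Frank
  - order 6 (Headphones): customer_id=2 -> matches Grace
  - order 7 (Laptop): customer_id=NULL, no match -> dropped
  - order 8 (Keyboard): customer_id=2 -> matches Grace
  - order 9 (Pen): customer_id=5 -> matches Carol
So 1 of 9 rows is dropped.

SQL:
SELECT a.product, b.name AS customer
FROM orders a
INNER JOIN customers b ON a.customer_id = b.id

Result:
product    | customer
-----------+---------
Lamp       | Frank   
Printer    | Frank   
Tablet     | Grace   
Router     | Dave    
Phone      | Frank   
Headphones | Grace   
Keyboard   | Grace   
Pen        | Carol   


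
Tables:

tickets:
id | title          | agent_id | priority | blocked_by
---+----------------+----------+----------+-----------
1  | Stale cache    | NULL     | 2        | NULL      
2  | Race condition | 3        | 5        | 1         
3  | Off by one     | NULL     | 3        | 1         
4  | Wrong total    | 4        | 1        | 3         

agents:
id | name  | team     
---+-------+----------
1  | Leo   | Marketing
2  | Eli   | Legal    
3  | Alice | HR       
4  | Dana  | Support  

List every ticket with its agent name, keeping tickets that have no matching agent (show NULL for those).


LEFT JOIN keeps every row from tickets (the left table); where agent_id has no match in agents, the agent columns become NULL. Walk through each ticket:
  - ticket 1 (Stale cache): agent_id=NULL, no match -> kept with NULL
  - ticket 2 (Race condition): agent_id=3 -> matches Alice
  - ticket 3 (Off by one): agent_id=NULL, no match -> kept with NULL
  - ticket 4 (Wrong total): agent_id=4 -> matches Dana
All 4 rows appear; 2 have NULL agent.

SQL:
SELECT a.title, b.name AS agent
FROM tickets a
LEFT JOIN agents b ON a.agent_id = b.id

Result:
title          | agent
---------------+------
Stale cache    | NULL 
Race condition | Alice
Off by one     | NULL 
Wrong total    | Dana 


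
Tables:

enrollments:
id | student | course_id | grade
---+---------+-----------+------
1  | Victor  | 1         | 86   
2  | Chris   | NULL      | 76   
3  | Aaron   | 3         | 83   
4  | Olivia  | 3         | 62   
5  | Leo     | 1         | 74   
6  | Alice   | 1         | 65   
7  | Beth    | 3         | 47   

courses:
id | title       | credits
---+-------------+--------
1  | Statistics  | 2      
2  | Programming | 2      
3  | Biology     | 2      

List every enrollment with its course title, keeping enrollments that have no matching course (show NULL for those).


LEFT JOIN keeps every row from enrollments (the left table); where course_id has no match in courses, the course columns become NULL. Walk through each enrollment:
  - enrollment 1 (Victor): course_id=1 -> matches Statistics
  - enrollment 2 (Chris): course_id=NULL, no match -> kept with NULL
  - enrollment 3 (Aaron): course_id=3 -> matches Biology
  - enrollment 4 (Olivia): course_id=3 -> matches Biology
  - enrollment 5 (Leo): course_id=1 -> matches Statistics
  - enrollment 6 (Alice): course_id=1 -> matches Statistics
  - enrollment 7 (Beth): course_id=3 -> matches Biology
All 7 rows appear; 1 has NULL course.

SQL:
SELECT a.student, b.title AS course
FROM enrollments a
LEFT JOIN courses b ON a.course_id = b.id

Result:
student | course    
--------+-----------
Victor  | Statistics
Chris   | NULL      
Aaron   | Biology   
Olivia  | Biology   
Leo     | Statistics
Alice   | Statistics
Beth    | Biology   


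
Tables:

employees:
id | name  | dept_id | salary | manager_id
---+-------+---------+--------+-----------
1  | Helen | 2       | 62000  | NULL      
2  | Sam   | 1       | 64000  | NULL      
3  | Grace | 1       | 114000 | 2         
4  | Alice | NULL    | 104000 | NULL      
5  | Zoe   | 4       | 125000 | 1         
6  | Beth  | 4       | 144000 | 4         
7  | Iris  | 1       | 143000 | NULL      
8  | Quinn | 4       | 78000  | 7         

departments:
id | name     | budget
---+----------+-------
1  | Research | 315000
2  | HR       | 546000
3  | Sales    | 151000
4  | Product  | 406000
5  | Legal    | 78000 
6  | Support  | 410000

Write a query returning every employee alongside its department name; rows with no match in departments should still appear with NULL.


LEFT JOIN keeps every row from employees (the left table); where dept_id has no match in departments, the department columns become NULL. Walk through each employee:
  - employee 1 (Helen): dept_id=2 -> matches HR
  - employee 2 (Sam): dept_id=1 -> matches Research
  - employee 3 (Grace): dept_id=1 -> matches Research
  - employee 4 (Alice): dept_id=NULL, no match -> kept with NULL
  - employee 5 (Zoe): dept_id=4 -> matches Product
  - employee 6 (Beth): dept_id=4 -> matches Product
  - employee 7 (Iris): dept_id=1 -> matches Research
  - employee 8 (Quinn): dept_id=4 -> matches Product
All 8 rows appear; 1 has NULL department.

SQL:
SELECT a.name, b.name AS department
FROM employees a
LEFT JOIN departments b ON a.dept_id = b.id

Result:
name  | department
------+-----------
Helen | HR        
Sam   | Research  
Grace | Research  
Alice | NULL      
Zoe   | Product   
Beth  | Product   
Iris  | Research  
Quinn | Product   


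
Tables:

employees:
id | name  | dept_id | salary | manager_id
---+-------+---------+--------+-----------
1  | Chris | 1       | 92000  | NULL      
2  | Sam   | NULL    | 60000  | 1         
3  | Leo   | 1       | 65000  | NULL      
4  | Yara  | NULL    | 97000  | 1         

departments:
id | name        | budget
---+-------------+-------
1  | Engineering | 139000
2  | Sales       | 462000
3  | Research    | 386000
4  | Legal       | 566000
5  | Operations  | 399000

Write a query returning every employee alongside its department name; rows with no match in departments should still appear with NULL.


LEFT JOIN keeps every row from employees (the left table); where dept_id has no match in departments, the department columns become NULL. Walk through each employee:
  - employee 1 (Chris): dept_id=1 -> matches Engineering
  - employee 2 (Sam): dept_id=NULL, no match -> kept with NULL
  - employee 3 (Leo): dept_id=1 -> matches Engineering
  - employee 4 (Yara): dept_id=NULL, no match -> kept with NULL
All 4 rows appear; 2 have NULL department.

SQL:
SELECT a.name, b.name AS department
FROM employees a
LEFT JOIN departments b ON a.dept_id = b.id

Result:
name  | department 
------+------------
Chris | Engineering
Sam   | NULL       
Leo   | Engineering
Yara  | NULL       


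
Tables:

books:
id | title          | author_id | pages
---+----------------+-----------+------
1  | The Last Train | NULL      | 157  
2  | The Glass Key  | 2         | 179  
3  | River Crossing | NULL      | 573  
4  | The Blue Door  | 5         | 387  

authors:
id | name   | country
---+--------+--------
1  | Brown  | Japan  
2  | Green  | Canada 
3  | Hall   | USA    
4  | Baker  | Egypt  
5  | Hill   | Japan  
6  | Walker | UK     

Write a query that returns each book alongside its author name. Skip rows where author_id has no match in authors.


INNER JOIN keeps only books rows whose author_id matches an id in authors. Walk through each book:
  - book 1 (The Last Train): author_id=NULL, no match -> dropped
  - book 2 (The Glass Key): author_id=2 -> matches Green
  - book 3 (River Crossing): author_id=NULL, no match -> dropped
  - book 4 (The Blue Door): author_id=5 -> matches Hill
So 2 of 4 rows are dropped.

SQL:
SELECT a.title, b.name AS author
FROM books a
INNER JOIN authors b ON a.author_id = b.id

Result:
title         | author
--------------+-------
The Glass Key | Green 
The Blue Door | Hill  


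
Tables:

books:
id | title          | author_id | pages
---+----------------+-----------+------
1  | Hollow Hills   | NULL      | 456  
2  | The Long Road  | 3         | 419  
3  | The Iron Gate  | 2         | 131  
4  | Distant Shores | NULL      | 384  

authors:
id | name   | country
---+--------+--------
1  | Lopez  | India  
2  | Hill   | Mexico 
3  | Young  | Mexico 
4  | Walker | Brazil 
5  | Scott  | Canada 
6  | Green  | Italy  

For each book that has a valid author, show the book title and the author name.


INNER JOIN keeps only books rows whose author_id matches an id in authors. Walk through each book:
  - book 1 (Hollow Hills): author_id=NULL, no match -> dropped
  - book 2 (The Long Road): author_id=3 -> matches Young
  - book 3 (The Iron Gate): author_id=2 -> matches Hill
  - book 4 (Distant Shores): author_id=NULL, no match -> dropped
So 2 of 4 rows are dropped.

SQL:
SELECT a.title, b.name AS author
FROM books a
INNER JOIN authors b ON a.author_id = b.id

Result:
title         | author
--------------+-------
The Long Road | Young 
The Iron Gate | Hill  


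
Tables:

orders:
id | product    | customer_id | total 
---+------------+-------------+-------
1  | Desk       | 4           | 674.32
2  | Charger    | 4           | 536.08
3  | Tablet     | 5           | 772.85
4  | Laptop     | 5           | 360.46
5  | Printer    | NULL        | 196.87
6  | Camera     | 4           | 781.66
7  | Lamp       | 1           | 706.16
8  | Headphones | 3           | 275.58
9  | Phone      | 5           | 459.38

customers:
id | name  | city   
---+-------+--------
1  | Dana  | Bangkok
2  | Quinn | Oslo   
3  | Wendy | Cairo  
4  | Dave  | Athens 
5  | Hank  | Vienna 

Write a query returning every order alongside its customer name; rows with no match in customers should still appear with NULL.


LEFT JOIN keeps every row from orders (the left table); where customer_id has no match in customers, the customer columns become NULL. Walk through each order:
  - order 1 (Desk): customer_id=4 -> matches Dave
  - order 2 (Charger): customer_id=4 -> matches Dave
  - order 3 (Tablet): customer_id=5 -> matches Hank
  - order 4 (Laptop): customer_id=5 -> matches Hank
  - order 5 (Printer): customer_id=NULL, no match -> kept with NULL
  - order 6 (Camera): customer_id=4 -> matches Dave
  - order 7 (Lamp): customer_id=1 -> matches Dana
  - order 8 (Headphones): customer_id=3 -> matches Wendy
  - order 9 (Phone): customer_id=5 -> matches Hank
All 9 rows appear; 1 has NULL customer.

SQL:
SELECT a.product, b.name AS customer
FROM orders a
LEFT JOIN customers b ON a.customer_id = b.id

Result:
product    | customer
-----------+---------
Desk       | Dave    
Charger    | Dave    
Tablet     | Hank    
Laptop     | Hank    
Printer    | NULL    
Camera     | Dave    
Lamp       | Dana    
Headphones | Wendy   
Phone      | Hank    


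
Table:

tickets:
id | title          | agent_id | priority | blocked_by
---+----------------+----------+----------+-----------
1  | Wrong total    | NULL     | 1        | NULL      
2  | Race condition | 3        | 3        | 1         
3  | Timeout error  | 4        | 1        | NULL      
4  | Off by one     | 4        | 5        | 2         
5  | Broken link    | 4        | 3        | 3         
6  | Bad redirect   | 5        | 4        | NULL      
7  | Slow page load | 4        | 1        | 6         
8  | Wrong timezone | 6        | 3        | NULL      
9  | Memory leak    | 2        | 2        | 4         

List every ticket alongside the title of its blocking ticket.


This is a self-join: tickets is joined to a second copy of itself, matching each row's blocked_by to another row's id. Use LEFT JOIN so rows with blocked_by=NULL are kept.
  - ticket 1 (Wrong total): blocked_by=NULL -> NULL
  - ticket 2 (Race condition): blocked_by=1 -> Wrong total
  - ticket 3 (Timeout error): blocked_by=NULL -> NULL
  - ticket 4 (Off by one): blocked_by=2 -> Race condition
  - ticket 5 (Broken link): blocked_by=3 -> Timeout error
  - ticket 6 (Bad redirect): blocked_by=NULL -> NULL
  - ticket 7 (Slow page load): blocked_by=6 -> Bad redirect
  - ticket 8 (Wrong timezone): blocked_by=NULL -> NULL
  - ticket 9 (Memory leak): blocked_by=4 -> Off by one

SQL:
SELECT a.title AS item, b.title AS blocked_by
FROM tickets a
LEFT JOIN tickets b ON a.blocked_by = b.id

Result:
item           | blocked_by    
---------------+---------------
Wrong total    | NULL          
Race condition | Wrong total   
Timeout error  | NULL          
Off by one     | Race condition
Broken link    | Timeout error 
Bad redirect   | NULL          
Slow page load | Bad redirect  
Wrong timezone | NULL          
Memory leak    | Off by one    


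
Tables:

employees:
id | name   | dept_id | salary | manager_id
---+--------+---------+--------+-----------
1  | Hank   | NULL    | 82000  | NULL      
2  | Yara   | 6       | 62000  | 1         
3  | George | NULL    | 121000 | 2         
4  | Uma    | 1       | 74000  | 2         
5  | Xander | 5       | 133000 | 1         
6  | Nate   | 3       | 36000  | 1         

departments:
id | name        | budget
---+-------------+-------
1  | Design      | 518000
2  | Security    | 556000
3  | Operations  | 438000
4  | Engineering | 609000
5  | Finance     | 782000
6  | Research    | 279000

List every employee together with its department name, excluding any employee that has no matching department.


INNER JOIN keeps only employees rows whose dept_id matches an id in departments. Walk through each employee:
  - employee 1 (Hank): dept_id=NULL, no match -> dropped
  - employee 2 (Yara): dept_id=6 -> matches Research
  - employee 3 (George): dept_id=NULL, no match -> dropped
  - employee 4 (Uma): dept_id=1 -> matches Design
  - employee 5 (Xander): dept_id=5 -> matches Finance
  - employee 6 (Nate): dept_id=3 -> matches Operations
So 2 of 6 rows are dropped.

SQL:
SELECT a.name, b.name AS department
FROM employees a
INNER JOIN departments b ON a.dept_id = b.id

Result:
name   | department
-------+-----------
Yara   | Research  
Uma    | Design    
Xander | Finance   
Nate   | Operations


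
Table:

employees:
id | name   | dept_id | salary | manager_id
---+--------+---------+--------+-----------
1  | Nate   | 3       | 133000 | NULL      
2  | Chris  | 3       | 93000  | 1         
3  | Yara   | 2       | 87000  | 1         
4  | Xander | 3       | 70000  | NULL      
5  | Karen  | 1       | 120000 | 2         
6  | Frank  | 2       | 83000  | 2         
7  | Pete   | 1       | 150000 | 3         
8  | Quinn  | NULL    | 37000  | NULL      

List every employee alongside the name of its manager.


This is a self-join: employees is joined to a second copy of itself, matching each row's manager_id to another row's id. Use LEFT JOIN so rows with manager_id=NULL are kept.
  - employee 1 (Nate): manager_id=NULL -> NULL
  - employee 2 (Chris): manager_id=1 -> Nate
  - employee 3 (Yara): manager_id=1 -> Nate
  - employee 4 (Xander): manager_id=NULL -> NULL
  - employee 5 (Karen): manager_id=2 -> Chris
  - employee 6 (Frank): manager_id=2 -> Chris
  - employee 7 (Pete): manager_id=3 -> Yara
  - employee 8 (Quinn): manager_id=NULL -> NULL

SQL:
SELECT a.name AS item, b.name AS manager
FROM employees a
LEFT JOIN employees b ON a.manager_id = b.id

Result:
item   | manager
-------+--------
Nate   | NULL   
Chris  | Nate   
Yara   | Nate   
Xander | NULL   
Karen  | Chris  
Frank  | Chris  
Pete   | Yara   
Quinn  | NULL   


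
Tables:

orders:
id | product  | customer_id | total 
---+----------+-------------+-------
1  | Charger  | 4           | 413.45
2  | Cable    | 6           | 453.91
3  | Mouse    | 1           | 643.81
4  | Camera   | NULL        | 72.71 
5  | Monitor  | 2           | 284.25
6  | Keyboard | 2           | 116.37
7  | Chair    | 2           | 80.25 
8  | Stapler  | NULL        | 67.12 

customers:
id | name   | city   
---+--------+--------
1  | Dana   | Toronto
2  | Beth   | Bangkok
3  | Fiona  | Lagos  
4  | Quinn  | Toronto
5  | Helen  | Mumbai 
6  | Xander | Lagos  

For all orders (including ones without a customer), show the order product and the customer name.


LEFT JOIN keeps every row from orders (the left table); where customer_id has no match in customers, the customer columns become NULL. Walk through each order:
  - order 1 (Charger): customer_id=4 -> matches Quinn
  - order 2 (Cable): customer_id=6 -> matches Xander
  - order 3 (Mouse): customer_id=1 -> matches Dana
  - order 4 (Camera): customer_id=NULL, no match -> kept with NULL
  - order 5 (Monitor): customer_id=2 -> matches Beth
  - order 6 (Keyboard): customer_id=2 -> matches Beth
  - order 7 (Chair): customer_id=2 -> matches Beth
  - order 8 (Stapler): customer_id=NULL, no match -> kept with NULL
All 8 rows appear; 2 have NULL customer.

SQL:
SELECT a.product, b.name AS customer
FROM orders a
LEFT JOIN customers b ON a.customer_id = b.id

Result:
product  | customer
---------+---------
Charger  | Quinn   
Cable    | Xander  
Mouse    | Dana    
Camera   | NULL    
Monitor  | Beth    
Keyboard | Beth    
Chair    | Beth    
Stapler  | NULL    


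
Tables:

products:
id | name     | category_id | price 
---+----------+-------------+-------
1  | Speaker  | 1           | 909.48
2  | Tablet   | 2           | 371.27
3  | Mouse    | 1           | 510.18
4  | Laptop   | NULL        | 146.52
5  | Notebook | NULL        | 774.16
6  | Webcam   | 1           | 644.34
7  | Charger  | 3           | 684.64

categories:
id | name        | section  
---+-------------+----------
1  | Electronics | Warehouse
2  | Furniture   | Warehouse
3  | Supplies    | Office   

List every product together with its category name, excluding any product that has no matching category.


INNER JOIN keeps only products rows whose category_id matches an id in categories. Walk through each product:
  - product 1 (Speaker): category_id=1 -> matches Electronics
  - product 2 (Tablet): category_id=2 -> matches Furniture
  - product 3 (Mouse): category_id=1 -> matches Electronics
  - product 4 (Laptop): category_id=NULL, no match -> dropped
  - product 5 (Notebook): category_id=NULL, no match -> dropped
  - product 6 (Webcam): category_id=1 -> matches Electronics
  - product 7 (Charger): category_id=3 -> matches Supplies
So 2 of 7 rows are dropped.

SQL:
SELECT a.name, b.name AS category
FROM products a
INNER JOIN categories b ON a.category_id = b.id

Result:
name    | category   
--------+------------
Speaker | Electronics
Tablet  | Furniture  
Mouse   | Electronics
Webcam  | Electronics
Charger | Supplies   


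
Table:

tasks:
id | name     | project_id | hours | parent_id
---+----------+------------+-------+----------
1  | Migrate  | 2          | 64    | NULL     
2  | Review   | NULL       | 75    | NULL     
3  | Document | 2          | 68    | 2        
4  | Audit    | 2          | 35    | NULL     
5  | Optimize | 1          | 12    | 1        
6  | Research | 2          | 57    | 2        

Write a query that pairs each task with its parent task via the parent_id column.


This is a self-join: tasks is joined to a second copy of itself, matching each row's parent_id to another row's id. Use LEFT JOIN so rows with parent_id=NULL are kept.
  - task 1 (Migrate): parent_id=NULL -> NULL
  - task 2 (Review): parent_id=NULL -> NULL
  - task 3 (Document): parent_id=2 -> Review
  - task 4 (Audit): parent_id=NULL -> NULL
  - task 5 (Optimize): parent_id=1 -> Migrate
  - task 6 (Research): parent_id=2 -> Review

SQL:
SELECT a.name AS item, b.name AS parent
FROM tasks a
LEFT JOIN tasks b ON a.parent_id = b.id

Result:
item     | parent 
---------+--------
Migrate  | NULL   
Review   | NULL   
Document | Review 
Audit    | NULL   
Optimize | Migrate
Research | Review 


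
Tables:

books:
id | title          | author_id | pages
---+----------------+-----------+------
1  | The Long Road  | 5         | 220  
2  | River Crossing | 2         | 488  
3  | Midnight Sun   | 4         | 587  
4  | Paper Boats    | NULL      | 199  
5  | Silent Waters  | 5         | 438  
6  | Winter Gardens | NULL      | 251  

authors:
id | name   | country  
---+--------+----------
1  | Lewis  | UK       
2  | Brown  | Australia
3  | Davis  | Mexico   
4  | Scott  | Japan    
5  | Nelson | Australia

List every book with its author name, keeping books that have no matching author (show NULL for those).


LEFT JOIN keeps every row from books (the left table); where author_id has no match in authors, the author columns become NULL. Walk through each book:
  - book 1 (The Long Road): author_id=5 -> matches Nelson
  - book 2 (River Crossing): author_id=2 -> matches Brown
  - book 3 (Midnight Sun): author_id=4 -> matches Scott
  - book 4 (Paper Boats): author_id=NULL, no match -> kept with NULL
  - book 5 (Silent Waters): author_id=5 -> matches Nelson
  - book 6 (Winter Gardens): author_id=NULL, no match -> kept with NULL
All 6 rows appear; 2 have NULL author.

SQL:
SELECT a.title, b.name AS author
FROM books a
LEFT JOIN authors b ON a.author_id = b.id

Result:
title          | author
---------------+-------
The Long Road  | Nelson
River Crossing | Brown 
Midnight Sun   | Scott 
Paper Boats    | NULL  
Silent Waters  | Nelson
Winter Gardens | NULL  


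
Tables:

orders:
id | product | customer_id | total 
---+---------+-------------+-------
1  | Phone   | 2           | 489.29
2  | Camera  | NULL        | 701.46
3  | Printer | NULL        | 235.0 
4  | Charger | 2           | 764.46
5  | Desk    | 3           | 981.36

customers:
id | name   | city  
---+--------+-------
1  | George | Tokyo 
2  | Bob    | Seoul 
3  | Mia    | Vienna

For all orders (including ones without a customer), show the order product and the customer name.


LEFT JOIN keeps every row from orders (the left table); where customer_id has no match in customers, the customer columns become NULL. Walk through each order:
  - order 1 (Phone): customer_id=2 -> matches Bob
  - order 2 (Camera): customer_id=NULL, no match -> kept with NULL
  - order 3 (Printer): customer_id=NULL, no match -> kept with NULL
  - order 4 (Charger): customer_id=2 -> matches Bob
  - order 5 (Desk): customer_id=3 -> matches Mia
All 5 rows appear; 2 have NULL customer.

SQL:
SELECT a.product, b.name AS customer
FROM orders a
LEFT JOIN customers b ON a.customer_id = b.id

Result:
product | customer
--------+---------
Phone   | Bob     
Camera  | NULL    
Printer | NULL    
Charger | Bob     
Desk    | Mia     


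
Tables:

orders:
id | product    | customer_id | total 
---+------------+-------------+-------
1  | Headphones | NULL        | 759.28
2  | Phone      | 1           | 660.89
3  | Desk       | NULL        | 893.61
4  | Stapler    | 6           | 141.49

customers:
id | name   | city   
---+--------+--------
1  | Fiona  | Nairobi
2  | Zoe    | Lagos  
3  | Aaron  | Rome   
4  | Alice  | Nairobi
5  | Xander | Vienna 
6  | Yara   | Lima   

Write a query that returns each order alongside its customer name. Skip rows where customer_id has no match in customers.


INNER JOIN keeps only orders rows whose customer_id matches an id in customers. Walk through each order:
  - order 1 (Headphones): customer_id=NULL, no match -> dropped
  - order 2 (Phone): customer_id=1 -> matches Fiona
  - order 3 (Desk): customer_id=NULL, no match -> dropped
  - order 4 (Stapler): customer_id=6 -> matches Yara
So 2 of 4 rows are dropped.

SQL:
SELECT a.product, b.name AS customer
FROM orders a
INNER JOIN customers b ON a.customer_id = b.id

Result:
product | customer
--------+---------
Phone   | Fiona   
Stapler | Yara    


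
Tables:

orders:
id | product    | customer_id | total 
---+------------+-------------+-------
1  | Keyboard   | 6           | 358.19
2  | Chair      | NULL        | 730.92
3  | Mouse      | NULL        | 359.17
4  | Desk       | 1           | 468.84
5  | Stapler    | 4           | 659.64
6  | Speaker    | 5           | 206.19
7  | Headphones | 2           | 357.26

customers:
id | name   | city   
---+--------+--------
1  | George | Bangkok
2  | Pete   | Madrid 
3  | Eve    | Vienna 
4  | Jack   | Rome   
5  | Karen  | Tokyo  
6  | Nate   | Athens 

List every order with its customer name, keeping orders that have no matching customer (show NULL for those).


LEFT JOIN keeps every row from orders (the left table); where customer_id has no match in customers, the customer columns become NULL. Walk through each order:
  - order 1 (Keyboard): customer_id=6 -> matches Nate
  - order 2 (Chair): customer_id=NULL, no match -> kept with NULL
  - order 3 (Mouse): customer_id=NULL, no match -> kept with NULL
  - order 4 (Desk): customer_id=1 -> matches George
  - order 5 (Stapler): customer_id=4 -> matches Jack
  - order 6 (Speaker): customer_id=5 -> matches Karen
  - order 7 (Headphones): customer_id=2 -> matches Pete
All 7 rows appear; 2 have NULL customer.

SQL:
SELECT a.product, b.name AS customer
FROM orders a
LEFT JOIN customers b ON a.customer_id = b.id

Result:
product    | customer
-----------+---------
Keyboard   | Nate    
Chair      | NULL    
Mouse      | NULL    
Desk       | George  
Stapler    | Jack    
Speaker    | Karen   
Headphones | Pete    


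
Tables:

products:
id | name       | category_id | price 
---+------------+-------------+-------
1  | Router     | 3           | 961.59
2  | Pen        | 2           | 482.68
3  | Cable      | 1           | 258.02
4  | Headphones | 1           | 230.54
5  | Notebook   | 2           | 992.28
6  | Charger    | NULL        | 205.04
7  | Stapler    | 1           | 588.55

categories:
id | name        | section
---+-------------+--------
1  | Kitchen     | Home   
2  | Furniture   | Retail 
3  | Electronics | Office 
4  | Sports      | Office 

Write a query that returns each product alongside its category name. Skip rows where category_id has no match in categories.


INNER JOIN keeps only products rows whose category_id matches an id in categories. Walk through each product:
  - product 1 (Router): category_id=3 -> matches Electronics
  - product 2 (Pen): category_id=2 -> matches Furniture
  - product 3 (Cable): category_id=1 -> matches Kitchen
  - product 4 (Headphones): category_id=1 -> matches Kitchen
  - product 5 (Notebook): category_id=2 -> matches Furniture
  - product 6 (Charger): category_id=NULL, no match -> dropped
  - product 7 (Stapler): category_id=1 -> matches Kitchen
So 1 of 7 rows is dropped.

SQL:
SELECT a.name, b.name AS category
FROM products a
INNER JOIN categories b ON a.category_id = b.id

Result:
name       | category   
-----------+------------
Router     | Electronics
Pen        | Furniture  
Cable      | Kitchen    
Headphones | Kitchen    
Notebook   | Furniture  
Stapler    | Kitchen    


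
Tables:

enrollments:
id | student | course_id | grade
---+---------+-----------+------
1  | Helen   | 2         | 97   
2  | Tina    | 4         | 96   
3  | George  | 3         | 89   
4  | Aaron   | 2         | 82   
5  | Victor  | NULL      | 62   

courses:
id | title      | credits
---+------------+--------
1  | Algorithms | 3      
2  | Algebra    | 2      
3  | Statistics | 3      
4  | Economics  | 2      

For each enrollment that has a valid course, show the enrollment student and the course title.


INNER JOIN keeps only enrollments rows whose course_id matches an id in courses. Walk through each enrollment:
  - enrollment 1 (Helen): course_id=2 -> matches Algebra
  - enrollment 2 (Tina): course_id=4 -> matches Economics
  - enrollment 3 (George): course_id=3 -> matches Statistics
  - enrollment 4 (Aaron): course_id=2 -> matches Algebra
  - enrollment 5 (Victor): course_id=NULL, no match -> dropped
So 1 of 5 rows is dropped.

SQL:
SELECT a.student, b.title AS course
FROM enrollments a
INNER JOIN courses b ON a.course_id = b.id

Result:
student | course    
--------+-----------
Helen   | Algebra   
Tina    | Economics 
George  | Statistics
Aaron   | Algebra   


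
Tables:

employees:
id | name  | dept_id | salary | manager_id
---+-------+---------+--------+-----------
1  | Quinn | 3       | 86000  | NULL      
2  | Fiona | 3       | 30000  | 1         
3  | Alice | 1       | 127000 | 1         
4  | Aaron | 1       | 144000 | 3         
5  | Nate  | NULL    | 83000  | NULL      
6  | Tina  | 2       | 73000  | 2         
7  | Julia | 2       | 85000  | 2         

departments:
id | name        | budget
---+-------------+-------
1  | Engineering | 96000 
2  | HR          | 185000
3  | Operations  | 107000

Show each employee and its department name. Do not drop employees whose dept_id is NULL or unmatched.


LEFT JOIN keeps every row from employees (the left table); where dept_id has no match in departments, the department columns become NULL. Walk through each employee:
  - employee 1 (Quinn): dept_id=3 -> matches Operations
  - employee 2 (Fiona): dept_id=3 -> matches Operations
  - employee 3 (Alice): dept_id=1 -> matches Engineering
  - employee 4 (Aaron): dept_id=1 -> matches Engineering
  - employee 5 (Nate): dept_id=NULL, no match -> kept with NULL
  - employee 6 (Tina): dept_id=2 -> matches HR
  - employee 7 (Julia): dept_id=2 -> matches HR
All 7 rows appear; 1 has NULL department.

SQL:
SELECT a.name, b.name AS department
FROM employees a
LEFT JOIN departments b ON a.dept_id = b.id

Result:
name  | department 
------+------------
Quinn | Operations 
Fiona | Operations 
Alice | Engineering
Aaron | Engineering
Nate  | NULL       
Tina  | HR         
Julia | HR         


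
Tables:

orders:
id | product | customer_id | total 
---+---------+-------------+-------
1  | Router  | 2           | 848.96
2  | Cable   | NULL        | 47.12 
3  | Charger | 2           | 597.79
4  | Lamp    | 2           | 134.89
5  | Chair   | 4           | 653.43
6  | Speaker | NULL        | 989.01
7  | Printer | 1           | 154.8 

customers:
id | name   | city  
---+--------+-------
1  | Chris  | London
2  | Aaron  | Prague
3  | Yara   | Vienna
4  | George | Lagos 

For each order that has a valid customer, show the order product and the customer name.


INNER JOIN keeps only orders rows whose customer_id matches an id in customers. Walk through each order:
  - order 1 (Router): customer_id=2 -> matches Aaron
  - order 2 (Cable): customer_id=NULL, no match -> dropped
  - order 3 (Charger): customer_id=2 -> matches Aaron
  - order 4 (Lamp): customer_id=2 -> matches Aaron
  - order 5 (Chair): customer_id=4 -> matches George
  - order 6 (Speaker): customer_id=NULL, no match -> dropped
  - order 7 (Printer): customer_id=1 -> matches Chris
So 2 of 7 rows are dropped.

SQL:
SELECT a.product, b.name AS customer
FROM orders a
INNER JOIN customers b ON a.customer_id = b.id

Result:
product | customer
--------+---------
Router  | Aaron   
Charger | Aaron   
Lamp    | Aaron   
Chair   | George  
Printer | Chris   


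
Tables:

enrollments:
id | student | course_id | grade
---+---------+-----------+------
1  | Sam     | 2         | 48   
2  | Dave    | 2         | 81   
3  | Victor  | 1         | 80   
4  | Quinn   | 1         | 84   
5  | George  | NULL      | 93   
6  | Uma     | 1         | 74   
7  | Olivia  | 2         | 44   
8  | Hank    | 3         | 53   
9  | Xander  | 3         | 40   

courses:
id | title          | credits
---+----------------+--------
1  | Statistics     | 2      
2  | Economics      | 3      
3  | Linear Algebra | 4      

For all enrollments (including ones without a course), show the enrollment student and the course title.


LEFT JOIN keeps every row from enrollments (the left table); where course_id has no match in courses, the course columns become NULL. Walk through each enrollment:
  - enrollment 1 (Sam): course_id=2 -> matches Economics
  - enrollment 2 (Dave): course_id=2 -> matches Economics
  - enrollment 3 (Victor): course_id=1 -> matches Statistics
  - enrollment 4 (Quinn): course_id=1 -> matches Statistics
  - enrollment 5 (George): course_id=NULL, no match -> kept with NULL
  - enrollment 6 (Uma): course_id=1 -> matches Statistics
  - enrollment 7 (Olivia): course_id=2 -> matches Economics
  - enrollment 8 (Hank): course_id=3 -> matches Linear Algebra
  - enrollment 9 (Xander): course_id=3 -> matches Linear Algebra
All 9 rows appear; 1 has NULL course.

SQL:
SELECT a.student, b.title AS course
FROM enrollments a
LEFT JOIN courses b ON a.course_id = b.id

Result:
student | course        
--------+---------------
Sam     | Economics     
Dave    | Economics     
Victor  | Statistics    
Quinn   | Statistics    
George  | NULL          
Uma     | Statistics    
Olivia  | Economics     
Hank    | Linear Algebra
Xander  | Linear Algebra


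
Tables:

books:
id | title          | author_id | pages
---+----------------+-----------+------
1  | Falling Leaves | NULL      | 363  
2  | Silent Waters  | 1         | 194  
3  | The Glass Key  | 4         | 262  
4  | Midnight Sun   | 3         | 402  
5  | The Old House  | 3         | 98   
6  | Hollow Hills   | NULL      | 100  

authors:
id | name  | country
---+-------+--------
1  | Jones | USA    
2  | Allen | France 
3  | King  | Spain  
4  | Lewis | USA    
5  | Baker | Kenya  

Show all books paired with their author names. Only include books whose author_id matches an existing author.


INNER JOIN keeps only books rows whose author_id matches an id in authors. Walk through each book:
  - book 1 (Falling Leaves): author_id=NULL, no match -> dropped
  - book 2 (Silent Waters): author_id=1 -> matches Jones
  - book 3 (The Glass Key): author_id=4 -> matches Lewis
  - book 4 (Midnight Sun): author_id=3 -> matches King
  - book 5 (The Old House): author_id=3 -> matches King
  - book 6 (Hollow Hills): author_id=NULL, no match -> dropped
So 2 of 6 rows are dropped.

SQL:
SELECT a.title, b.name AS author
FROM books a
INNER JOIN authors b ON a.author_id = b.id

Result:
title         | author
--------------+-------
Silent Waters | Jones 
The Glass Key | Lewis 
Midnight Sun  | King  
The Old House | King  


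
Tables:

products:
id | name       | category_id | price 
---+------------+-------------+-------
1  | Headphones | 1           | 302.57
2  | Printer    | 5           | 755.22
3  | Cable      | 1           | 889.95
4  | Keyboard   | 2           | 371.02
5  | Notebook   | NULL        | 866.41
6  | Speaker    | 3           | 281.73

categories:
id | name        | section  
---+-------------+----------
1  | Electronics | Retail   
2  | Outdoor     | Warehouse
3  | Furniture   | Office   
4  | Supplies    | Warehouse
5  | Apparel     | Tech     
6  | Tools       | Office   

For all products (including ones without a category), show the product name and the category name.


LEFT JOIN keeps every row from products (the left table); where category_id has no match in categories, the category columns become NULL. Walk through each product:
  - product 1 (Headphones): category_id=1 -> matches Electronics
  - product 2 (Printer): category_id=5 -> matches Apparel
  - product 3 (Cable): category_id=1 -> matches Electronics
  - product 4 (Keyboard): category_id=2 -> matches Outdoor
  - product 5 (Notebook): category_id=NULL, no match -> kept with NULL
  - product 6 (Speaker): category_id=3 -> matches Furniture
All 6 rows appear; 1 has NULL category.

SQL:
SELECT a.name, b.name AS category
FROM products a
LEFT JOIN categories b ON a.category_id = b.id

Result:
name       | category   
-----------+------------
Headphones | Electronics
Printer    | Apparel    
Cable      | Electronics
Keyboard   | Outdoor    
Notebook   | NULL       
Speaker    | Furniture  


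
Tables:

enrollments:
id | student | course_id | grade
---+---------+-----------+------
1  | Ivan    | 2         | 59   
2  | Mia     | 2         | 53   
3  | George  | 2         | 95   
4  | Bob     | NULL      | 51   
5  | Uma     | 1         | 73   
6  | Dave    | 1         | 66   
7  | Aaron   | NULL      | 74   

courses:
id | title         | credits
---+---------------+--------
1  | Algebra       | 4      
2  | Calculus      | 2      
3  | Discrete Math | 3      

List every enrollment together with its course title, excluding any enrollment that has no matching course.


INNER JOIN keeps only enrollments rows whose course_id matches an id in courses. Walk through each enrollment:
  - enrollment 1 (Ivan): course_id=2 -> matches Calculus
  - enrollment 2 (Mia): course_id=2 -> matches Calculus
  - enrollment 3 (George): course_id=2 -> matches Calculus
  - enrollment 4 (Bob): course_id=NULL, no match -> dropped
  - enrollment 5 (Uma): course_id=1 -> matches Algebra
  - enrollment 6 (Dave): course_id=1 -> matches Algebra
  - enrollment 7 (Aaron): course_id=NULL, no match -> dropped
So 2 of 7 rows are dropped.

SQL:
SELECT a.student, b.title AS course
FROM enrollments a
INNER JOIN courses b ON a.course_id = b.id

Result:
student | course  
--------+---------
Ivan    | Calculus
Mia     | Calculus
George  | Calculus
Uma     | Algebra 
Dave    | Algebra 


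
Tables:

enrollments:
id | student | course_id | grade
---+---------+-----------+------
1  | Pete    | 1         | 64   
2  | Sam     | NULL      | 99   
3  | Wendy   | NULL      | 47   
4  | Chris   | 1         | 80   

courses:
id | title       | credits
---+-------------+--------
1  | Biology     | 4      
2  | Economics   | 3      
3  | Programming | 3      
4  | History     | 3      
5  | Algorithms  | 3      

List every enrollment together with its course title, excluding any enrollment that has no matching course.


INNER JOIN keeps only enrollments rows whose course_id matches an id in courses. Walk through each enrollment:
  - enrollment 1 (Pete): course_id=1 -> matches Biology
  - enrollment 2 (Sam): course_id=NULL, no match -> dropped
  - enrollment 3 (Wendy): course_id=NULL, no match -> dropped
  - enrollment 4 (Chris): course_id=1 -> matches Biology
So 2 of 4 rows are dropped.

SQL:
SELECT a.student, b.title AS course
FROM enrollments a
INNER JOIN courses b ON a.course_id = b.id

Result:
student | course 
--------+--------
Pete    | Biology
Chris   | Biology


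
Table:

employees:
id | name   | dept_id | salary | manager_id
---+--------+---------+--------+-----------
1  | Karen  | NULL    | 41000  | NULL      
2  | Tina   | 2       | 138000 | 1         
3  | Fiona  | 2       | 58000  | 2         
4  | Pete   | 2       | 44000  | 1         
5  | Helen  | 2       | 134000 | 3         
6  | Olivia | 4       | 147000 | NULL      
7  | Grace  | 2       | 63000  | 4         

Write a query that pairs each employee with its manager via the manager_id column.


This is a self-join: employees is joined to a second copy of itself, matching each row's manager_id to another row's id. Use LEFT JOIN so rows with manager_id=NULL are kept.
  - employee 1 (Karen): manager_id=NULL -> NULL
  - employee 2 (Tina): manager_id=1 -> Karen
  - employee 3 (Fiona): manager_id=2 -> Tina
  - employee 4 (Pete): manager_id=1 -> Karen
  - employee 5 (Helen): manager_id=3 -> Fiona
  - employee 6 (Olivia): manager_id=NULL -> NULL
  - employee 7 (Grace): manager_id=4 -> Pete

SQL:
SELECT a.name AS item, b.name AS manager
FROM employees a
LEFT JOIN employees b ON a.manager_id = b.id

Result:
item   | manager
-------+--------
Karen  | NULL   
Tina   | Karen  
Fiona  | Tina   
Pete   | Karen  
Helen  | Fiona  
Olivia | NULL   
Grace  | Pete   
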